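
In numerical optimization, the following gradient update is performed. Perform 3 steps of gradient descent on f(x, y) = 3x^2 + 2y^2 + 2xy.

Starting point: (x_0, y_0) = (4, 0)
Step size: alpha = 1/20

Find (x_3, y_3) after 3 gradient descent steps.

f(x,y) = 3x^2 + 2y^2 + 2xy
grad_x = 6x + 2y, grad_y = 4y + 2x
Step 1: grad = (24, 8), (14/5, -2/5)
Step 2: grad = (16, 4), (2, -3/5)
Step 3: grad = (54/5, 8/5), (73/50, -17/25)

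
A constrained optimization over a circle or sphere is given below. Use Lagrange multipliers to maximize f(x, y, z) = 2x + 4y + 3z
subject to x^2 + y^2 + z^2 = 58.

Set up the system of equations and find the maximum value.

Lagrange conditions: 2 = 2*lambda*x, 4 = 2*lambda*y, 3 = 2*lambda*z
So x:2 = y:4 = z:3, i.e. x = 2t, y = 4t, z = 3t
Constraint: t^2*(2^2 + 4^2 + 3^2) = 58
  t^2 * 29 = 58  =>  t = sqrt(2)
Maximum = 2*2t + 4*4t + 3*3t = 29*sqrt(2) = sqrt(1682)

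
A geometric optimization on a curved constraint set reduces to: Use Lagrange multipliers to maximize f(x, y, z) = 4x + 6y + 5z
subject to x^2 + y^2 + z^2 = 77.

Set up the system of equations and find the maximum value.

Lagrange conditions: 4 = 2*lambda*x, 6 = 2*lambda*y, 5 = 2*lambda*z
So x:4 = y:6 = z:5, i.e. x = 4t, y = 6t, z = 5t
Constraint: t^2*(4^2 + 6^2 + 5^2) = 77
  t^2 * 77 = 77  =>  t = sqrt(1)
Maximum = 4*4t + 6*6t + 5*5t = 77*sqrt(1) = 77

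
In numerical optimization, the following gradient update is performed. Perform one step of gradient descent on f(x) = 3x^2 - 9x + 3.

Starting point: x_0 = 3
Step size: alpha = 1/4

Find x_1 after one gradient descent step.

f(x) = 3x^2 - 9x + 3
f'(x) = 6x - 9
f'(3) = 6*3 + (-9) = 9
x_1 = x_0 - alpha * f'(x_0) = 3 - 1/4 * 9 = 3/4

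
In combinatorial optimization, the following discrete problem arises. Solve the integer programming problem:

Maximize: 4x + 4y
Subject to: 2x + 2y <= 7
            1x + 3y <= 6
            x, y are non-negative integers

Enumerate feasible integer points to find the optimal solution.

Constraint 1: 2x + 2y <= 7
Constraint 2: 1x + 3y <= 6
Feasible x range (need y >= 0): 0 <= x <= min(7/2, 6/1) => x in {0, ..., 3}.
Enumerate feasible integer points row by row (the coefficient of y is 4 > 0, so for each x the largest feasible y gives the best value):
  x = 0: y <= min((7 - 2*0)/2, (6 - 1*0)/3) => y in {0, ..., 2}; best 4*0 + 4*2 = 8
  x = 1: y <= min((7 - 2*1)/2, (6 - 1*1)/3) => y in {0, ..., 1}; best 4*1 + 4*1 = 8
  x = 2: y <= min((7 - 2*2)/2, (6 - 1*2)/3) => y in {0, ..., 1}; best 4*2 + 4*1 = 12
  x = 3: y <= min((7 - 2*3)/2, (6 - 1*3)/3) => y in {0}; best 4*3 + 4*0 = 12
The maximum 4x + 4y = 12 is achieved at x = 2, y = 1.
(The same value 12 is also attained at (3, 0).)
Check: 2*2 + 2*1 = 6 <= 7 and 1*2 + 3*1 = 5 <= 6.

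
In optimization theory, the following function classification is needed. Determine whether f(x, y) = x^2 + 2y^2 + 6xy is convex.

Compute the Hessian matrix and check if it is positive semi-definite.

f(x,y) = x^2 + 2y^2 + 6xy
Hessian H = [[2, 6], [6, 4]]
trace(H) = 6, det(H) = -28
Eigenvalues: (6 +/- sqrt(148)) / 2 = 9.083, -3.083
Since not both eigenvalues positive, f is neither convex nor concave.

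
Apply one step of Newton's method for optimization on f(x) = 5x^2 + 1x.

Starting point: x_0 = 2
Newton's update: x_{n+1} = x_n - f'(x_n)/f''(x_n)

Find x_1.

f(x) = 5x^2 + 1x
f'(x) = 10x + (1), f''(x) = 10
Newton step: x_1 = x_0 - f'(x_0)/f''(x_0)
f'(2) = 21
x_1 = 2 - 21/10 = -1/10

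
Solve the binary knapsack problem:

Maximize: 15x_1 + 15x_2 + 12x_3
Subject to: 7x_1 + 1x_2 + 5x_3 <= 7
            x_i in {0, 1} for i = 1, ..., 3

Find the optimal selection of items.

Items: item 1 (v=15, w=7), item 2 (v=15, w=1), item 3 (v=12, w=5)
Capacity: 7
Checking all 8 subsets (w = total weight, v = total value):
  {}: w = 0, v = 0
  {1}: w = 7, v = 15
  {2}: w = 1, v = 15
  {3}: w = 5, v = 12
  {1, 2}: w = 8 > 7, infeasible
  {1, 3}: w = 12 > 7, infeasible
  {2, 3}: w = 6, v = 27
  {1, 2, 3}: w = 13 > 7, infeasible
Best feasible subset: items [2, 3]
Total weight: 6 <= 7, total value: 27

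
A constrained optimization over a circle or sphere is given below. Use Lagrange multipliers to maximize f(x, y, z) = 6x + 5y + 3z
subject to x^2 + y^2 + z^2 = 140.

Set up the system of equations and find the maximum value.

Lagrange conditions: 6 = 2*lambda*x, 5 = 2*lambda*y, 3 = 2*lambda*z
So x:6 = y:5 = z:3, i.e. x = 6t, y = 5t, z = 3t
Constraint: t^2*(6^2 + 5^2 + 3^2) = 140
  t^2 * 70 = 140  =>  t = sqrt(2)
Maximum = 6*6t + 5*5t + 3*3t = 70*sqrt(2) = sqrt(9800)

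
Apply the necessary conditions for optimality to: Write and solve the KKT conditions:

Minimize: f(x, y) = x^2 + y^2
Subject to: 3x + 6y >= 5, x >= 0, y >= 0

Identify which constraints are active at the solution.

KKT conditions for min x^2 + y^2 s.t. 3x + 6y >= 5, x >= 0, y >= 0:
Stationarity: 2x = mu*3 + mu_x, 2y = mu*6 + mu_y, with mu, mu_x, mu_y >= 0
Complementary slackness: mu*(3x + 6y - 5) = 0, mu_x*x = 0, mu_y*y = 0
(0, 0) is infeasible (3*0 + 6*0 < 5), so if mu = 0 stationarity would force x = mu_x/2 >= 0, y = mu_y/2 >= 0 with mu_x*x = mu_y*y = 0, i.e. x = y = 0: contradiction. Hence mu > 0 and 3x + 6y = 5 is active.
Try x > 0, y > 0 (so mu_x = mu_y = 0): x = 3*mu/2, y = 6*mu/2
Substitute: 3*(3*mu/2) + 6*(6*mu/2) = 5
  mu*45/2 = 5 => mu = 2/9
x* = 1/3 > 0, y* = 2/3 > 0, consistent with mu_x = mu_y = 0.
f is convex and the constraints are linear, so this KKT point is the global minimum.
f* = 5/9
Active constraints: 3x + 6y >= 5 (holds with equality, mu = 2/9 > 0); x >= 0 and y >= 0 are inactive (mu_x = mu_y = 0).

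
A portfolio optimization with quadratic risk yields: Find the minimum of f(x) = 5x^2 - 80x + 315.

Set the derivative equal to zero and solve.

f(x) = 5x^2 - 80x + 315
f'(x) = 10x + (-80) = 0
x = 80/10 = 8
f(8) = -5
Since f''(x) = 10 > 0, this is a minimum.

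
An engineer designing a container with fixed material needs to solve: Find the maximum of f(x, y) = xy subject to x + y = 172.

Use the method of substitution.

Substitute y = 172 - x into f(x,y) = xy:
g(x) = x(172 - x) = 172x - x^2
g'(x) = 172 - 2x = 0  =>  x = 86
y = 172 - 86 = 86
Maximum value = 86 * 86 = 7396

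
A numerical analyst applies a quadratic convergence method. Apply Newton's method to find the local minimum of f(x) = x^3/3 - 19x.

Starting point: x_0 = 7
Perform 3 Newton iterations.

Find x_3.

f(x) = x^3/3 - 19x
f'(x) = x^2 - 19, f''(x) = 2x
Newton update: x_{n+1} = x_n - (x_n^2 - 19)/(2*x_n)
Step 1: x_0 = 7, f'=30, f''=14, x_1 = 34/7
Step 2: x_1 = 34/7, f'=225/49, f''=68/7, x_2 = 2087/476
Step 3: x_2 = 2087/476, f'=50625/226576, f''=2087/238, x_3 = 8660513/1986824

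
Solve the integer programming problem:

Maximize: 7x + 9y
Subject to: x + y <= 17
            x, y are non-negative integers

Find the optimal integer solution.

Objective: 7x + 9y, constraint: x + y <= 17
Coefficient of y is 9 > coefficient of x is 7, so allocate the entire budget to y.
Optimal: x = 0, y = 17, value = 153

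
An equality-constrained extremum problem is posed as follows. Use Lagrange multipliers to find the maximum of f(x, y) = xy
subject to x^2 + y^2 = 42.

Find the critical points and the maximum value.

Lagrange conditions: y = 2*lambda*x and x = 2*lambda*y
If x = 0 then y = 0, violating the constraint, so x, y != 0.
Dividing: y/x = x/y => x^2 = y^2 => y = x or y = -x
Constraint: 2x^2 = 42 => x^2 = 21 => x = +/-sqrt(21)
Critical points: (sqrt(21), sqrt(21)), (-sqrt(21), -sqrt(21)), (sqrt(21), -sqrt(21)), (-sqrt(21), sqrt(21))
  y = x:  xy = x^2 = 21  at (sqrt(21), sqrt(21)) and (-sqrt(21), -sqrt(21))
  y = -x: xy = -x^2 = -21 at (sqrt(21), -sqrt(21)) and (-sqrt(21), sqrt(21))
Maximum xy = 21 at (sqrt(21), sqrt(21)) and (-sqrt(21), -sqrt(21))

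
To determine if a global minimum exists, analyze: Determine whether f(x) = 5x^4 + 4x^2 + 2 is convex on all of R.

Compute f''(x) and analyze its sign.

f(x) = 5x^4 + 4x^2 + 2
f'(x) = 20x^3 + 8x
f''(x) = 60x^2 + 8
f''(x) = 60x^2 + 8 >= 8 > 0 for all x
Therefore, f is convex on R.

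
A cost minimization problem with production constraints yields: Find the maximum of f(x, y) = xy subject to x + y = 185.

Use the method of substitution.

Substitute y = 185 - x into f(x,y) = xy:
g(x) = x(185 - x) = 185x - x^2
g'(x) = 185 - 2x = 0  =>  x = 185/2
y = 185 - 185/2 = 185/2
Maximum value = (185/2) * (185/2) = 34225/4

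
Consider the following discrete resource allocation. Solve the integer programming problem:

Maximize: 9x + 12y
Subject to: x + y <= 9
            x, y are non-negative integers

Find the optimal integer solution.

Objective: 9x + 12y, constraint: x + y <= 9
Coefficient of y is 12 > coefficient of x is 9, so allocate the entire budget to y.
Optimal: x = 0, y = 9, value = 108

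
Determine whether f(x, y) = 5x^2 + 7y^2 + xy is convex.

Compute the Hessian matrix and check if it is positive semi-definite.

f(x,y) = 5x^2 + 7y^2 + xy
Hessian H = [[10, 1], [1, 14]]
trace(H) = 24, det(H) = 139
Eigenvalues: (24 +/- sqrt(20)) / 2 = 14.24, 9.764
Since both eigenvalues > 0, f is convex.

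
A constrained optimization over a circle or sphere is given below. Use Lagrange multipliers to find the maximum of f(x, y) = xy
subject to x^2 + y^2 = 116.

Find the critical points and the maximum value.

Lagrange conditions: y = 2*lambda*x and x = 2*lambda*y
If x = 0 then y = 0, violating the constraint, so x, y != 0.
Dividing: y/x = x/y => x^2 = y^2 => y = x or y = -x
Constraint: 2x^2 = 116 => x^2 = 58 => x = +/-sqrt(58)
Critical points: (sqrt(58), sqrt(58)), (-sqrt(58), -sqrt(58)), (sqrt(58), -sqrt(58)), (-sqrt(58), sqrt(58))
  y = x:  xy = x^2 = 58  at (sqrt(58), sqrt(58)) and (-sqrt(58), -sqrt(58))
  y = -x: xy = -x^2 = -58 at (sqrt(58), -sqrt(58)) and (-sqrt(58), sqrt(58))
Maximum xy = 58 at (sqrt(58), sqrt(58)) and (-sqrt(58), -sqrt(58))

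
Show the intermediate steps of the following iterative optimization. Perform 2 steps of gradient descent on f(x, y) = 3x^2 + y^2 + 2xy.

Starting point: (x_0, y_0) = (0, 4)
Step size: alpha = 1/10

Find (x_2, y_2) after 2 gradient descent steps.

f(x,y) = 3x^2 + y^2 + 2xy
grad_x = 6x + 2y, grad_y = 2y + 2x
Step 1: grad = (8, 8), (-4/5, 16/5)
Step 2: grad = (8/5, 24/5), (-24/25, 68/25)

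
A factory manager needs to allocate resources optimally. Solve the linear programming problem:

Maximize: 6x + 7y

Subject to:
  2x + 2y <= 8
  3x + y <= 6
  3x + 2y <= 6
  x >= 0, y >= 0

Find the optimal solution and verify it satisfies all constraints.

Feasible vertices: (0, 0), (0, 3), (2, 0)
Objective 6x + 7y at each vertex:
  (0, 0): 0
  (0, 3): 21
  (2, 0): 12
Maximum is 21 at (0, 3).
Verify constraints at (x, y) = (0, 3):
  2*0 + 2*3 = 6 <= 8
  3*0 + 1*3 = 3 <= 6
  3*0 + 2*3 = 6 <= 6 (active)
  x = 0 >= 0, y = 3 >= 0. All constraints satisfied.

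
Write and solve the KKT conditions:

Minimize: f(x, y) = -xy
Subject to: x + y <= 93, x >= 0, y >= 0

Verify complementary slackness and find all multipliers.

Problem: min -xy s.t. x + y <= 93 (multiplier lambda), x >= 0 (mu_x), y >= 0 (mu_y)
KKT stationarity: -y + lambda - mu_x = 0, -x + lambda - mu_y = 0, with lambda, mu_x, mu_y >= 0
Complementary slackness: lambda*(x + y - 93) = 0, mu_x*x = 0, mu_y*y = 0
If lambda = 0: y = -mu_x <= 0 and x = -mu_y <= 0 force x = y = 0 with f = 0; but x = y = 93/2 is feasible with f = -8649/4 < 0, so this is not the minimum. Hence lambda > 0 and x + y = 93.
Try x > 0, y > 0 (so mu_x = mu_y = 0): y = lambda, x = lambda => x = y = lambda
x + y = 93 => 2*lambda = 93 => lambda = 93/2
x* = y* = 93/2 > 0, consistent with mu_x = mu_y = 0.
(Any feasible point with x = 0 or y = 0 has f = 0 > -8649/4, so the minimum is not on those boundaries.)
min(-xy) = -8649/4 (i.e. max xy = 8649/4)
Multipliers: lambda = 93/2, mu_x = 0, mu_y = 0
Complementary slackness: lambda*(x + y - 93) = 93/2*(93/2 + 93/2 - 93) = 0, mu_x*x = 0*93/2 = 0, mu_y*y = 0*93/2 = 0. Satisfied.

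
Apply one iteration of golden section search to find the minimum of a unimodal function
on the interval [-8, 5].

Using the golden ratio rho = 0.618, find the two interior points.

Golden section search on [-8, 5].
Golden ratio rho = 0.618 (approx).
Interior points:
  x_1 = -8 + (1-0.618)*13 = -3.0340
  x_2 = -8 + 0.618*13 = 0.0340
Compare f(x_1) and f(x_2) to determine which subinterval to keep.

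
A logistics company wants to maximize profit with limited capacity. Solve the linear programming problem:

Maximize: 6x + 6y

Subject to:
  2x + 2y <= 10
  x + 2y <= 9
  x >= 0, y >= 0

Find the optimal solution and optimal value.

Feasible vertices: (0, 0), (0, 9/2), (1, 4), (5, 0)
Objective 6x + 6y at each:
  (0, 0): 0
  (0, 9/2): 27
  (1, 4): 30
  (5, 0): 30
Maximum is 30 at (1, 4).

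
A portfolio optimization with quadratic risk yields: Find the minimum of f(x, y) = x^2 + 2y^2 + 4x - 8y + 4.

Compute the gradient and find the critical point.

f(x,y) = x^2 + 2y^2 + 4x - 8y + 4
df/dx = 2x + (4) = 0  =>  x = -2
df/dy = 4y + (-8) = 0  =>  y = 2
f(-2, 2) = 1*(-2)^2 + 2*(2)^2 + 4*(-2) + -8*(2) + 4 = -8
Hessian is diagonal with entries 2, 4 > 0, so this is a minimum.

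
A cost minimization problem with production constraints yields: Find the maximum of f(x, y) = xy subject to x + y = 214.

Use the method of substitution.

Substitute y = 214 - x into f(x,y) = xy:
g(x) = x(214 - x) = 214x - x^2
g'(x) = 214 - 2x = 0  =>  x = 107
y = 214 - 107 = 107
Maximum value = 107 * 107 = 11449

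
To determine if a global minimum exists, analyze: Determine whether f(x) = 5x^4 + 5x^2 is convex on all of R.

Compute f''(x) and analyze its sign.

f(x) = 5x^4 + 5x^2
f'(x) = 20x^3 + 10x
f''(x) = 60x^2 + 10
f''(x) = 60x^2 + 10 >= 10 > 0 for all x
Therefore, f is convex on R.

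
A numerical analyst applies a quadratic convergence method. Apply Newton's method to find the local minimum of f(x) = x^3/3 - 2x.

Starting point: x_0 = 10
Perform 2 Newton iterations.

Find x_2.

f(x) = x^3/3 - 2x
f'(x) = x^2 - 2, f''(x) = 2x
Newton update: x_{n+1} = x_n - (x_n^2 - 2)/(2*x_n)
Step 1: x_0 = 10, f'=98, f''=20, x_1 = 51/10
Step 2: x_1 = 51/10, f'=2401/100, f''=51/5, x_2 = 2801/1020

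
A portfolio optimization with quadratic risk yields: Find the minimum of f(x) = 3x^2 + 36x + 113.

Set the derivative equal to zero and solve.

f(x) = 3x^2 + 36x + 113
f'(x) = 6x + (36) = 0
x = -36/6 = -6
f(-6) = 5
Since f''(x) = 6 > 0, this is a minimum.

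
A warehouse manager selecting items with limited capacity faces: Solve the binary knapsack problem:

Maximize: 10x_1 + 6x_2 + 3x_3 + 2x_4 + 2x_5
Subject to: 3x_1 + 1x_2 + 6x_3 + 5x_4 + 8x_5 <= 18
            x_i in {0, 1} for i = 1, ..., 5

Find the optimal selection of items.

Items: item 1 (v=10, w=3), item 2 (v=6, w=1), item 3 (v=3, w=6), item 4 (v=2, w=5), item 5 (v=2, w=8)
Capacity: 18
Checking all 32 subsets (w = total weight, v = total value):
  {}: w = 0, v = 0
  {1}: w = 3, v = 10
  {2}: w = 1, v = 6
  {3}: w = 6, v = 3
  {4}: w = 5, v = 2
  {5}: w = 8, v = 2
  {1, 2}: w = 4, v = 16
  {1, 3}: w = 9, v = 13
  {1, 4}: w = 8, v = 12
  {1, 5}: w = 11, v = 12
  {2, 3}: w = 7, v = 9
  {2, 4}: w = 6, v = 8
  {2, 5}: w = 9, v = 8
  {3, 4}: w = 11, v = 5
  {3, 5}: w = 14, v = 5
  {4, 5}: w = 13, v = 4
  {1, 2, 3}: w = 10, v = 19
  {1, 2, 4}: w = 9, v = 18
  {1, 2, 5}: w = 12, v = 18
  {1, 3, 4}: w = 14, v = 15
  {1, 3, 5}: w = 17, v = 15
  {1, 4, 5}: w = 16, v = 14
  {2, 3, 4}: w = 12, v = 11
  {2, 3, 5}: w = 15, v = 11
  {2, 4, 5}: w = 14, v = 10
  {3, 4, 5}: w = 19 > 18, infeasible
  {1, 2, 3, 4}: w = 15, v = 21
  {1, 2, 3, 5}: w = 18, v = 21
  {1, 2, 4, 5}: w = 17, v = 20
  {1, 3, 4, 5}: w = 22 > 18, infeasible
  {2, 3, 4, 5}: w = 20 > 18, infeasible
  {1, 2, 3, 4, 5}: w = 23 > 18, infeasible
Best feasible subset: items [1, 2, 3, 4]
(The same value 21 is also attained by {1, 2, 3, 5}.)
Total weight: 15 <= 18, total value: 21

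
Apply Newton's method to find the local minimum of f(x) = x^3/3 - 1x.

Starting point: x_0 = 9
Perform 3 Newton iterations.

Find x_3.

f(x) = x^3/3 - 1x
f'(x) = x^2 - 1, f''(x) = 2x
Newton update: x_{n+1} = x_n - (x_n^2 - 1)/(2*x_n)
Step 1: x_0 = 9, f'=80, f''=18, x_1 = 41/9
Step 2: x_1 = 41/9, f'=1600/81, f''=82/9, x_2 = 881/369
Step 3: x_2 = 881/369, f'=640000/136161, f''=1762/369, x_3 = 456161/325089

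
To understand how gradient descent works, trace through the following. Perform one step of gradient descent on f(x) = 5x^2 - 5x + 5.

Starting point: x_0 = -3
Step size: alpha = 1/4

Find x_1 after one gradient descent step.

f(x) = 5x^2 - 5x + 5
f'(x) = 10x - 5
f'(-3) = 10*-3 + (-5) = -35
x_1 = x_0 - alpha * f'(x_0) = -3 - 1/4 * -35 = 23/4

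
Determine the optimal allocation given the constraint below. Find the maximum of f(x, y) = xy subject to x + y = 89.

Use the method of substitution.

Substitute y = 89 - x into f(x,y) = xy:
g(x) = x(89 - x) = 89x - x^2
g'(x) = 89 - 2x = 0  =>  x = 89/2
y = 89 - 89/2 = 89/2
Maximum value = (89/2) * (89/2) = 7921/4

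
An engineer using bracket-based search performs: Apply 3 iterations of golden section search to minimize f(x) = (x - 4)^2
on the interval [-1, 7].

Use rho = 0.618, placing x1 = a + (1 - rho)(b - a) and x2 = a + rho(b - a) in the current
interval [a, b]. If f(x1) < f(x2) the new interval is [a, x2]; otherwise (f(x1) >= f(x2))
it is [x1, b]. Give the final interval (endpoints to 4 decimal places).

Golden section search for min of f(x) = (x - 4)^2 on [-1, 7].
Each step: x1 = a + (1 - rho)(b - a), x2 = a + rho(b - a); if f(x1) < f(x2) keep [a, x2], otherwise keep [x1, b].
Step 1: [-1.0000, 7.0000], x1=2.0560 (f=3.7791), x2=3.9440 (f=0.0031); f(x1) > f(x2) => keep [2.0560, 7.0000]
Step 2: [2.0560, 7.0000], x1=3.9446 (f=0.0031), x2=5.1114 (f=1.2352); f(x1) < f(x2) => keep [2.0560, 5.1114]
Step 3: [2.0560, 5.1114], x1=3.2232 (f=0.6035), x2=3.9442 (f=0.0031); f(x1) > f(x2) => keep [3.2232, 5.1114]
Final interval: [3.2232, 5.1114]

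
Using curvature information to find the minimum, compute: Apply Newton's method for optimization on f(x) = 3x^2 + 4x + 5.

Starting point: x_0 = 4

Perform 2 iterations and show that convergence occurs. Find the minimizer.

f(x) = 3x^2 + 4x + 5, f'(x) = 6x + (4), f''(x) = 6
Step 1: f'(4) = 28, x_1 = 4 - 28/6 = -2/3
Step 2: f'(-2/3) = 0, x_2 = -2/3 (converged)
Newton's method converges in 1 step for quadratics.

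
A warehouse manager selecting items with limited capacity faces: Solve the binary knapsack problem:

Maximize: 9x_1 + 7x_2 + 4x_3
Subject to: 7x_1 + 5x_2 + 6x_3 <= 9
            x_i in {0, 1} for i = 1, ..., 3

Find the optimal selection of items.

Items: item 1 (v=9, w=7), item 2 (v=7, w=5), item 3 (v=4, w=6)
Capacity: 9
Checking all 8 subsets (w = total weight, v = total value):
  {}: w = 0, v = 0
  {1}: w = 7, v = 9
  {2}: w = 5, v = 7
  {3}: w = 6, v = 4
  {1, 2}: w = 12 > 9, infeasible
  {1, 3}: w = 13 > 9, infeasible
  {2, 3}: w = 11 > 9, infeasible
  {1, 2, 3}: w = 18 > 9, infeasible
Best feasible subset: items [1]
Total weight: 7 <= 9, total value: 9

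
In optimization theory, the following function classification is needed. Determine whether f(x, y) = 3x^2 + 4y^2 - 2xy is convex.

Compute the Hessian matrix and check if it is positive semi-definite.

f(x,y) = 3x^2 + 4y^2 - 2xy
Hessian H = [[6, -2], [-2, 8]]
trace(H) = 14, det(H) = 44
Eigenvalues: (14 +/- sqrt(20)) / 2 = 9.236, 4.764
Since both eigenvalues > 0, f is convex.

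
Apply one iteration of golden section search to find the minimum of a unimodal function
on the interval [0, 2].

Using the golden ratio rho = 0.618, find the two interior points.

Golden section search on [0, 2].
Golden ratio rho = 0.618 (approx).
Interior points:
  x_1 = 0 + (1-0.618)*2 = 0.7640
  x_2 = 0 + 0.618*2 = 1.2360
Compare f(x_1) and f(x_2) to determine which subinterval to keep.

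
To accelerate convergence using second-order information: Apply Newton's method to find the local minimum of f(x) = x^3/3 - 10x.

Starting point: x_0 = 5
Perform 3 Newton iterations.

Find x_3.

f(x) = x^3/3 - 10x
f'(x) = x^2 - 10, f''(x) = 2x
Newton update: x_{n+1} = x_n - (x_n^2 - 10)/(2*x_n)
Step 1: x_0 = 5, f'=15, f''=10, x_1 = 7/2
Step 2: x_1 = 7/2, f'=9/4, f''=7, x_2 = 89/28
Step 3: x_2 = 89/28, f'=81/784, f''=89/14, x_3 = 15761/4984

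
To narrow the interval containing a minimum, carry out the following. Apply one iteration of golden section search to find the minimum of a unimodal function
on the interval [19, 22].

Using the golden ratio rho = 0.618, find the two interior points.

Golden section search on [19, 22].
Golden ratio rho = 0.618 (approx).
Interior points:
  x_1 = 19 + (1-0.618)*3 = 20.1460
  x_2 = 19 + 0.618*3 = 20.8540
Compare f(x_1) and f(x_2) to determine which subinterval to keep.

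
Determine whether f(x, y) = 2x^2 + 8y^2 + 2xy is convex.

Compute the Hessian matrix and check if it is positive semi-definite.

f(x,y) = 2x^2 + 8y^2 + 2xy
Hessian H = [[4, 2], [2, 16]]
trace(H) = 20, det(H) = 60
Eigenvalues: (20 +/- sqrt(160)) / 2 = 16.32, 3.675
Since both eigenvalues > 0, f is convex.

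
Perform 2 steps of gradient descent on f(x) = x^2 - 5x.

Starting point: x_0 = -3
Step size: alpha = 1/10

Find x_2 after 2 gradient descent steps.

f(x) = x^2 - 5x, f'(x) = 2x + (-5)
Step 1: f'(-3) = -11, x_1 = -3 - 1/10 * -11 = -19/10
Step 2: f'(-19/10) = -44/5, x_2 = -19/10 - 1/10 * -44/5 = -51/50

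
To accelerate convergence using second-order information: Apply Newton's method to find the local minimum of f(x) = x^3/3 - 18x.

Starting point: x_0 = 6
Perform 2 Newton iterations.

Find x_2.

f(x) = x^3/3 - 18x
f'(x) = x^2 - 18, f''(x) = 2x
Newton update: x_{n+1} = x_n - (x_n^2 - 18)/(2*x_n)
Step 1: x_0 = 6, f'=18, f''=12, x_1 = 9/2
Step 2: x_1 = 9/2, f'=9/4, f''=9, x_2 = 17/4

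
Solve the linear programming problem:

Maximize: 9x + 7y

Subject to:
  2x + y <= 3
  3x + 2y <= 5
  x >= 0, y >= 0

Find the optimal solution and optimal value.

Feasible vertices: (0, 0), (0, 5/2), (1, 1), (3/2, 0)
Objective 9x + 7y at each:
  (0, 0): 0
  (0, 5/2): 35/2
  (1, 1): 16
  (3/2, 0): 27/2
Maximum is 35/2 at (0, 5/2).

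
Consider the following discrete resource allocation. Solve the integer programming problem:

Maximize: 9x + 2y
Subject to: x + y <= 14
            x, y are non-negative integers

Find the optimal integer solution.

Objective: 9x + 2y, constraint: x + y <= 14
Coefficient of x is 9 >= coefficient of y is 2, so allocate the entire budget to x.
Optimal: x = 14, y = 0, value = 126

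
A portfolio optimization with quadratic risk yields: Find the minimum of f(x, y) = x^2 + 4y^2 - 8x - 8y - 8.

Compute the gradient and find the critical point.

f(x,y) = x^2 + 4y^2 - 8x - 8y - 8
df/dx = 2x + (-8) = 0  =>  x = 4
df/dy = 8y + (-8) = 0  =>  y = 1
f(4, 1) = 1*(4)^2 + 4*(1)^2 + -8*(4) + -8*(1) + -8 = -28
Hessian is diagonal with entries 2, 8 > 0, so this is a minimum.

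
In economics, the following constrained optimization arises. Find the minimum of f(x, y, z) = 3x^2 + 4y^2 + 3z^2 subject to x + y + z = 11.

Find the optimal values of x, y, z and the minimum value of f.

Using Lagrange multipliers on f = 3x^2 + 4y^2 + 3z^2 with constraint x + y + z = 11:
Conditions: 2*3*x = lambda, 2*4*y = lambda, 2*3*z = lambda
So x = lambda/6, y = lambda/8, z = lambda/6
Substituting into constraint: lambda * (11/24) = 11
lambda = 24
x = 4, y = 3, z = 4
Minimum value = 132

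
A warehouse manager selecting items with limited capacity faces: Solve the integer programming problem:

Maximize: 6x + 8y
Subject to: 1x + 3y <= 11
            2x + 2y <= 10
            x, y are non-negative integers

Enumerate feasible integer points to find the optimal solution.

Constraint 1: 1x + 3y <= 11
Constraint 2: 2x + 2y <= 10
Feasible x range (need y >= 0): 0 <= x <= min(11/1, 10/2) => x in {0, ..., 5}.
Enumerate feasible integer points row by row (the coefficient of y is 8 > 0, so for each x the largest feasible y gives the best value):
  x = 0: y <= min((11 - 1*0)/3, (10 - 2*0)/2) => y in {0, ..., 3}; best 6*0 + 8*3 = 24
  x = 1: y <= min((11 - 1*1)/3, (10 - 2*1)/2) => y in {0, ..., 3}; best 6*1 + 8*3 = 30
  x = 2: y <= min((11 - 1*2)/3, (10 - 2*2)/2) => y in {0, ..., 3}; best 6*2 + 8*3 = 36
  x = 3: y <= min((11 - 1*3)/3, (10 - 2*3)/2) => y in {0, ..., 2}; best 6*3 + 8*2 = 34
  x = 4: y <= min((11 - 1*4)/3, (10 - 2*4)/2) => y in {0, ..., 1}; best 6*4 + 8*1 = 32
  x = 5: y <= min((11 - 1*5)/3, (10 - 2*5)/2) => y in {0}; best 6*5 + 8*0 = 30
The maximum 6x + 8y = 36 is achieved at x = 2, y = 3.
Check: 1*2 + 3*3 = 11 <= 11 and 2*2 + 2*3 = 10 <= 10.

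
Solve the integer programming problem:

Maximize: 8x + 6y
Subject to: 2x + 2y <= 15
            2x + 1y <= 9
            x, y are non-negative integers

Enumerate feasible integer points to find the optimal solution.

Constraint 1: 2x + 2y <= 15
Constraint 2: 2x + 1y <= 9
Feasible x range (need y >= 0): 0 <= x <= min(15/2, 9/2) => x in {0, ..., 4}.
Enumerate feasible integer points row by row (the coefficient of y is 6 > 0, so for each x the largest feasible y gives the best value):
  x = 0: y <= min((15 - 2*0)/2, (9 - 2*0)/1) => y in {0, ..., 7}; best 8*0 + 6*7 = 42
  x = 1: y <= min((15 - 2*1)/2, (9 - 2*1)/1) => y in {0, ..., 6}; best 8*1 + 6*6 = 44
  x = 2: y <= min((15 - 2*2)/2, (9 - 2*2)/1) => y in {0, ..., 5}; best 8*2 + 6*5 = 46
  x = 3: y <= min((15 - 2*3)/2, (9 - 2*3)/1) => y in {0, ..., 3}; best 8*3 + 6*3 = 42
  x = 4: y <= min((15 - 2*4)/2, (9 - 2*4)/1) => y in {0, ..., 1}; best 8*4 + 6*1 = 38
The maximum 8x + 6y = 46 is achieved at x = 2, y = 5.
Check: 2*2 + 2*5 = 14 <= 15 and 2*2 + 1*5 = 9 <= 9.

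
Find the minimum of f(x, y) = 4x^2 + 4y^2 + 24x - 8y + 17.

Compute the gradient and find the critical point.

f(x,y) = 4x^2 + 4y^2 + 24x - 8y + 17
df/dx = 8x + (24) = 0  =>  x = -3
df/dy = 8y + (-8) = 0  =>  y = 1
f(-3, 1) = 4*(-3)^2 + 4*(1)^2 + 24*(-3) + -8*(1) + 17 = -23
Hessian is diagonal with entries 8, 8 > 0, so this is a minimum.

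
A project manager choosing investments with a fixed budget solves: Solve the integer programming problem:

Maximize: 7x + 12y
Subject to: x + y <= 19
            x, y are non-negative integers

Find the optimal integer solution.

Objective: 7x + 12y, constraint: x + y <= 19
Coefficient of y is 12 > coefficient of x is 7, so allocate the entire budget to y.
Optimal: x = 0, y = 19, value = 228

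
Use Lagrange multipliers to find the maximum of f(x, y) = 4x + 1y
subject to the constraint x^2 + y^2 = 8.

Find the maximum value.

Set up Lagrange conditions: grad f = lambda * grad g
  4 = 2*lambda*x
  1 = 2*lambda*y
From these: x/y = 4/1, so x = 4t, y = 1t for some t.
Substitute into constraint: (4t)^2 + (1t)^2 = 8
  t^2 * 17 = 8
  t = sqrt(8/17)
Maximum = 4*x + 1*y = (4^2 + 1^2)*t = 17 * sqrt(8/17) = sqrt(136)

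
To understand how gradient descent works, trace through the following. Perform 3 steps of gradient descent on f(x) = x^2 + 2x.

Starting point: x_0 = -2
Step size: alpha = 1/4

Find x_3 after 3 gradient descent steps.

f(x) = x^2 + 2x, f'(x) = 2x + (2)
Step 1: f'(-2) = -2, x_1 = -2 - 1/4 * -2 = -3/2
Step 2: f'(-3/2) = -1, x_2 = -3/2 - 1/4 * -1 = -5/4
Step 3: f'(-5/4) = -1/2, x_3 = -5/4 - 1/4 * -1/2 = -9/8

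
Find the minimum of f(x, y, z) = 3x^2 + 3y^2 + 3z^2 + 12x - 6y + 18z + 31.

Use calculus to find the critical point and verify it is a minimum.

f(x,y,z) = 3x^2 + 3y^2 + 3z^2 + 12x - 6y + 18z + 31
df/dx = 6x + (12) = 0 => x = -2
df/dy = 6y + (-6) = 0 => y = 1
df/dz = 6z + (18) = 0 => z = -3
f(-2,1,-3) = 3*(-2)^2 + 3*(1)^2 + 3*(-3)^2 + 12*(-2) + -6*(1) + 18*(-3) + 31 = -11
Hessian is diagonal with entries 6, 6, 6 > 0, confirmed minimum.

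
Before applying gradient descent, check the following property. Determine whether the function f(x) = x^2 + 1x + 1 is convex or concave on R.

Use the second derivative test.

f(x) = x^2 + 1x + 1
f'(x) = 2x + 1
f''(x) = 2
Since f''(x) = 2 > 0 for all x, f is convex on R.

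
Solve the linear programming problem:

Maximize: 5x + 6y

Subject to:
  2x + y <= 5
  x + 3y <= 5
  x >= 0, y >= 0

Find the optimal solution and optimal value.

Feasible vertices: (0, 0), (0, 5/3), (2, 1), (5/2, 0)
Objective 5x + 6y at each:
  (0, 0): 0
  (0, 5/3): 10
  (2, 1): 16
  (5/2, 0): 25/2
Maximum is 16 at (2, 1).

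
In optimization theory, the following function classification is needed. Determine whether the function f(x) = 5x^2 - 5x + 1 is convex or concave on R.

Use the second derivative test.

f(x) = 5x^2 - 5x + 1
f'(x) = 10x - 5
f''(x) = 10
Since f''(x) = 10 > 0 for all x, f is convex on R.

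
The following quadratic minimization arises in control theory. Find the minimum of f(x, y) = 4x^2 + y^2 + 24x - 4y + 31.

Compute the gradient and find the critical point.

f(x,y) = 4x^2 + y^2 + 24x - 4y + 31
df/dx = 8x + (24) = 0  =>  x = -3
df/dy = 2y + (-4) = 0  =>  y = 2
f(-3, 2) = 4*(-3)^2 + 1*(2)^2 + 24*(-3) + -4*(2) + 31 = -9
Hessian is diagonal with entries 8, 2 > 0, so this is a minimum.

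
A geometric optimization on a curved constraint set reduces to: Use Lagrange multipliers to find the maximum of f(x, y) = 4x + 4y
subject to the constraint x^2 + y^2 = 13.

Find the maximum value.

Set up Lagrange conditions: grad f = lambda * grad g
  4 = 2*lambda*x
  4 = 2*lambda*y
From these: x/y = 4/4, so x = 4t, y = 4t for some t.
Substitute into constraint: (4t)^2 + (4t)^2 = 13
  t^2 * 32 = 13
  t = sqrt(13/32)
Maximum = 4*x + 4*y = (4^2 + 4^2)*t = 32 * sqrt(13/32) = sqrt(416)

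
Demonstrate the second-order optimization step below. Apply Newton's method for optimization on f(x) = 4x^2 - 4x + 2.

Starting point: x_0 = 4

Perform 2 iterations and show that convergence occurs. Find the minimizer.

f(x) = 4x^2 - 4x + 2, f'(x) = 8x + (-4), f''(x) = 8
Step 1: f'(4) = 28, x_1 = 4 - 28/8 = 1/2
Step 2: f'(1/2) = 0, x_2 = 1/2 (converged)
Newton's method converges in 1 step for quadratics.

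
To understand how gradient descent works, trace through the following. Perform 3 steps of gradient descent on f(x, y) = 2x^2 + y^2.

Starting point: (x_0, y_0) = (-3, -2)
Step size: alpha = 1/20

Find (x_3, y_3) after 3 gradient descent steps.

f(x,y) = 2x^2 + y^2
grad_x = 4x + 0y, grad_y = 2y + 0x
Step 1: grad = (-12, -4), (-12/5, -9/5)
Step 2: grad = (-48/5, -18/5), (-48/25, -81/50)
Step 3: grad = (-192/25, -81/25), (-192/125, -729/500)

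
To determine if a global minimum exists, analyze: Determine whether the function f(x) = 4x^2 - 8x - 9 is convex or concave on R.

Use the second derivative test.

f(x) = 4x^2 - 8x - 9
f'(x) = 8x - 8
f''(x) = 8
Since f''(x) = 8 > 0 for all x, f is convex on R.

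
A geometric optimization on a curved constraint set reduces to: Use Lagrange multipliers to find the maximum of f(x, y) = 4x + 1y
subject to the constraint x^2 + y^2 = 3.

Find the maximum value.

Set up Lagrange conditions: grad f = lambda * grad g
  4 = 2*lambda*x
  1 = 2*lambda*y
From these: x/y = 4/1, so x = 4t, y = 1t for some t.
Substitute into constraint: (4t)^2 + (1t)^2 = 3
  t^2 * 17 = 3
  t = sqrt(3/17)
Maximum = 4*x + 1*y = (4^2 + 1^2)*t = 17 * sqrt(3/17) = sqrt(51)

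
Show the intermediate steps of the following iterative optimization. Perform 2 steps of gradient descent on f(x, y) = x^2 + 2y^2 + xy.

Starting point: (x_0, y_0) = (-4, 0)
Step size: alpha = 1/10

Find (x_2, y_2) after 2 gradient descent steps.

f(x,y) = x^2 + 2y^2 + xy
grad_x = 2x + 1y, grad_y = 4y + 1x
Step 1: grad = (-8, -4), (-16/5, 2/5)
Step 2: grad = (-6, -8/5), (-13/5, 14/25)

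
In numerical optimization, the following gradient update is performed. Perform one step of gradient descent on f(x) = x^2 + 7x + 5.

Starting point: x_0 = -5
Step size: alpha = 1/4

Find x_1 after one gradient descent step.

f(x) = x^2 + 7x + 5
f'(x) = 2x + 7
f'(-5) = 2*-5 + (7) = -3
x_1 = x_0 - alpha * f'(x_0) = -5 - 1/4 * -3 = -17/4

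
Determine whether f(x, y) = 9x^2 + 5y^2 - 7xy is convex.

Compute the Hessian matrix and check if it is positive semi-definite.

f(x,y) = 9x^2 + 5y^2 - 7xy
Hessian H = [[18, -7], [-7, 10]]
trace(H) = 28, det(H) = 131
Eigenvalues: (28 +/- sqrt(260)) / 2 = 22.06, 5.938
Since both eigenvalues > 0, f is convex.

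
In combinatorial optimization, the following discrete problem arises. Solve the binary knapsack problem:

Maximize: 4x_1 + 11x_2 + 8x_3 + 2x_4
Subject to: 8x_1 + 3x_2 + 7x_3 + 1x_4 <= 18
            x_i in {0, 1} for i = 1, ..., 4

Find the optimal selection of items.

Items: item 1 (v=4, w=8), item 2 (v=11, w=3), item 3 (v=8, w=7), item 4 (v=2, w=1)
Capacity: 18
Checking all 16 subsets (w = total weight, v = total value):
  {}: w = 0, v = 0
  {1}: w = 8, v = 4
  {2}: w = 3, v = 11
  {3}: w = 7, v = 8
  {4}: w = 1, v = 2
  {1, 2}: w = 11, v = 15
  {1, 3}: w = 15, v = 12
  {1, 4}: w = 9, v = 6
  {2, 3}: w = 10, v = 19
  {2, 4}: w = 4, v = 13
  {3, 4}: w = 8, v = 10
  {1, 2, 3}: w = 18, v = 23
  {1, 2, 4}: w = 12, v = 17
  {1, 3, 4}: w = 16, v = 14
  {2, 3, 4}: w = 11, v = 21
  {1, 2, 3, 4}: w = 19 > 18, infeasible
Best feasible subset: items [1, 2, 3]
Total weight: 18 <= 18, total value: 23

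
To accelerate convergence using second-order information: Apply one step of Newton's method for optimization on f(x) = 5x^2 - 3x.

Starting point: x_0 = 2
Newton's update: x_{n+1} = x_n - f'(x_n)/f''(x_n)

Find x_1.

f(x) = 5x^2 - 3x
f'(x) = 10x + (-3), f''(x) = 10
Newton step: x_1 = x_0 - f'(x_0)/f''(x_0)
f'(2) = 17
x_1 = 2 - 17/10 = 3/10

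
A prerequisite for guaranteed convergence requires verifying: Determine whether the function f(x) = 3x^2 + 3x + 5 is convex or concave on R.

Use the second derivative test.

f(x) = 3x^2 + 3x + 5
f'(x) = 6x + 3
f''(x) = 6
Since f''(x) = 6 > 0 for all x, f is convex on R.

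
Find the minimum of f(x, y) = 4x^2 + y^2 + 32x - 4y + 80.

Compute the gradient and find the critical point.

f(x,y) = 4x^2 + y^2 + 32x - 4y + 80
df/dx = 8x + (32) = 0  =>  x = -4
df/dy = 2y + (-4) = 0  =>  y = 2
f(-4, 2) = 4*(-4)^2 + 1*(2)^2 + 32*(-4) + -4*(2) + 80 = 12
Hessian is diagonal with entries 8, 2 > 0, so this is a minimum.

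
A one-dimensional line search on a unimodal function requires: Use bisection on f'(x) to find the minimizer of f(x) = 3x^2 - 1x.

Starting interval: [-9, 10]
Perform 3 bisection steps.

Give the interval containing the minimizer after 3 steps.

Finding critical point of f(x) = 3x^2 - 1x using bisection on f'(x) = 6x + -1.
f'(x) = 0 when x = 1/6.
Starting interval: [-9, 10]
Step 1: mid = 1/2, f'(mid) = 2, new interval = [-9, 1/2]
Step 2: mid = -17/4, f'(mid) = -53/2, new interval = [-17/4, 1/2]
Step 3: mid = -15/8, f'(mid) = -49/4, new interval = [-15/8, 1/2]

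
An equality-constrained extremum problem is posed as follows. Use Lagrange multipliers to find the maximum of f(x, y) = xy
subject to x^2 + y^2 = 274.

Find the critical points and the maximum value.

Lagrange conditions: y = 2*lambda*x and x = 2*lambda*y
If x = 0 then y = 0, violating the constraint, so x, y != 0.
Dividing: y/x = x/y => x^2 = y^2 => y = x or y = -x
Constraint: 2x^2 = 274 => x^2 = 137 => x = +/-sqrt(137)
Critical points: (sqrt(137), sqrt(137)), (-sqrt(137), -sqrt(137)), (sqrt(137), -sqrt(137)), (-sqrt(137), sqrt(137))
  y = x:  xy = x^2 = 137  at (sqrt(137), sqrt(137)) and (-sqrt(137), -sqrt(137))
  y = -x: xy = -x^2 = -137 at (sqrt(137), -sqrt(137)) and (-sqrt(137), sqrt(137))
Maximum xy = 137 at (sqrt(137), sqrt(137)) and (-sqrt(137), -sqrt(137))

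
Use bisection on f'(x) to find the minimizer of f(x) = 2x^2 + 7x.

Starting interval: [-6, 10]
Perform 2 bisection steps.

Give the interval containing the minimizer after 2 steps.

Finding critical point of f(x) = 2x^2 + 7x using bisection on f'(x) = 4x + 7.
f'(x) = 0 when x = -7/4.
Starting interval: [-6, 10]
Step 1: mid = 2, f'(mid) = 15, new interval = [-6, 2]
Step 2: mid = -2, f'(mid) = -1, new interval = [-2, 2]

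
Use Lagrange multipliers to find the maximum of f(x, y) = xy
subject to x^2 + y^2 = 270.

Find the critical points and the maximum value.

Lagrange conditions: y = 2*lambda*x and x = 2*lambda*y
If x = 0 then y = 0, violating the constraint, so x, y != 0.
Dividing: y/x = x/y => x^2 = y^2 => y = x or y = -x
Constraint: 2x^2 = 270 => x^2 = 135 => x = +/-sqrt(135)
Critical points: (sqrt(135), sqrt(135)), (-sqrt(135), -sqrt(135)), (sqrt(135), -sqrt(135)), (-sqrt(135), sqrt(135))
  y = x:  xy = x^2 = 135  at (sqrt(135), sqrt(135)) and (-sqrt(135), -sqrt(135))
  y = -x: xy = -x^2 = -135 at (sqrt(135), -sqrt(135)) and (-sqrt(135), sqrt(135))
Maximum xy = 135 at (sqrt(135), sqrt(135)) and (-sqrt(135), -sqrt(135))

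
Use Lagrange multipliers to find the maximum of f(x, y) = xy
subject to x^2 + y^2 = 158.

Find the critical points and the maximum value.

Lagrange conditions: y = 2*lambda*x and x = 2*lambda*y
If x = 0 then y = 0, violating the constraint, so x, y != 0.
Dividing: y/x = x/y => x^2 = y^2 => y = x or y = -x
Constraint: 2x^2 = 158 => x^2 = 79 => x = +/-sqrt(79)
Critical points: (sqrt(79), sqrt(79)), (-sqrt(79), -sqrt(79)), (sqrt(79), -sqrt(79)), (-sqrt(79), sqrt(79))
  y = x:  xy = x^2 = 79  at (sqrt(79), sqrt(79)) and (-sqrt(79), -sqrt(79))
  y = -x: xy = -x^2 = -79 at (sqrt(79), -sqrt(79)) and (-sqrt(79), sqrt(79))
Maximum xy = 79 at (sqrt(79), sqrt(79)) and (-sqrt(79), -sqrt(79))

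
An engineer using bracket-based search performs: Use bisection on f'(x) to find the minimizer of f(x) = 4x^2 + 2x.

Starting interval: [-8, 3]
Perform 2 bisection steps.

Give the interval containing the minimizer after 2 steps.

Finding critical point of f(x) = 4x^2 + 2x using bisection on f'(x) = 8x + 2.
f'(x) = 0 when x = -1/4.
Starting interval: [-8, 3]
Step 1: mid = -5/2, f'(mid) = -18, new interval = [-5/2, 3]
Step 2: mid = 1/4, f'(mid) = 4, new interval = [-5/2, 1/4]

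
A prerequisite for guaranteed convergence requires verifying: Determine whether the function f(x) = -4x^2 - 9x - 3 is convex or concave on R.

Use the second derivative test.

f(x) = -4x^2 - 9x - 3
f'(x) = -8x - 9
f''(x) = -8
Since f''(x) = -8 < 0 for all x, f is concave on R.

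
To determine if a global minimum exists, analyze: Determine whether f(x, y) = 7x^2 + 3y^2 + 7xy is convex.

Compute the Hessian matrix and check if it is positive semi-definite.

f(x,y) = 7x^2 + 3y^2 + 7xy
Hessian H = [[14, 7], [7, 6]]
trace(H) = 20, det(H) = 35
Eigenvalues: (20 +/- sqrt(260)) / 2 = 18.06, 1.938
Since both eigenvalues > 0, f is convex.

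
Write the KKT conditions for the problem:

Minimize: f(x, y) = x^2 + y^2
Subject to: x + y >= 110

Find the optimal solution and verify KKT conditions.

KKT conditions for min x^2 + y^2 s.t. x + y >= 110:
Stationarity: 2x = mu, 2y = mu
So x = y = mu/2.
Complementary slackness: mu*(x + y - 110) = 0
Primal feasibility: x + y >= 110; dual feasibility: mu >= 0
If mu = 0 then x = y = 0, but 0 + 0 < 110 is infeasible, so the constraint is active.
Constraint active: x + y = 2*(mu/2) = 110 => mu = 110
x = y = 55, f = 6050
Verify: stationarity 2*55 = 110 = mu; primal 55 + 55 = 110 >= 110; dual mu = 110 >= 0; complementary slackness 110*(110 - 110) = 0. All KKT conditions hold.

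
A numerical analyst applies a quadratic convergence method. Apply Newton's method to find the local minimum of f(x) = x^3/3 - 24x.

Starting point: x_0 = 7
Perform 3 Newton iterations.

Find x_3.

f(x) = x^3/3 - 24x
f'(x) = x^2 - 24, f''(x) = 2x
Newton update: x_{n+1} = x_n - (x_n^2 - 24)/(2*x_n)
Step 1: x_0 = 7, f'=25, f''=14, x_1 = 73/14
Step 2: x_1 = 73/14, f'=625/196, f''=73/7, x_2 = 10033/2044
Step 3: x_2 = 10033/2044, f'=390625/4177936, f''=10033/1022, x_3 = 200931553/41014904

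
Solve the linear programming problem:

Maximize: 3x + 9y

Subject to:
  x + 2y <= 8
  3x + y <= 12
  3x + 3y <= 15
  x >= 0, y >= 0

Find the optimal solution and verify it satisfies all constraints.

Feasible vertices: (0, 0), (0, 4), (2, 3), (7/2, 3/2), (4, 0)
Objective 3x + 9y at each vertex:
  (0, 0): 0
  (0, 4): 36
  (2, 3): 33
  (7/2, 3/2): 24
  (4, 0): 12
Maximum is 36 at (0, 4).
Verify constraints at (x, y) = (0, 4):
  1*0 + 2*4 = 8 <= 8 (active)
  3*0 + 1*4 = 4 <= 12
  3*0 + 3*4 = 12 <= 15
  x = 0 >= 0, y = 4 >= 0. All constraints satisfied.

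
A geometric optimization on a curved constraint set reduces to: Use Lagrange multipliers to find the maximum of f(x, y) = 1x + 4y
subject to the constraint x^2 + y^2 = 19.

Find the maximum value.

Set up Lagrange conditions: grad f = lambda * grad g
  1 = 2*lambda*x
  4 = 2*lambda*y
From these: x/y = 1/4, so x = 1t, y = 4t for some t.
Substitute into constraint: (1t)^2 + (4t)^2 = 19
  t^2 * 17 = 19
  t = sqrt(19/17)
Maximum = 1*x + 4*y = (1^2 + 4^2)*t = 17 * sqrt(19/17) = sqrt(323)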